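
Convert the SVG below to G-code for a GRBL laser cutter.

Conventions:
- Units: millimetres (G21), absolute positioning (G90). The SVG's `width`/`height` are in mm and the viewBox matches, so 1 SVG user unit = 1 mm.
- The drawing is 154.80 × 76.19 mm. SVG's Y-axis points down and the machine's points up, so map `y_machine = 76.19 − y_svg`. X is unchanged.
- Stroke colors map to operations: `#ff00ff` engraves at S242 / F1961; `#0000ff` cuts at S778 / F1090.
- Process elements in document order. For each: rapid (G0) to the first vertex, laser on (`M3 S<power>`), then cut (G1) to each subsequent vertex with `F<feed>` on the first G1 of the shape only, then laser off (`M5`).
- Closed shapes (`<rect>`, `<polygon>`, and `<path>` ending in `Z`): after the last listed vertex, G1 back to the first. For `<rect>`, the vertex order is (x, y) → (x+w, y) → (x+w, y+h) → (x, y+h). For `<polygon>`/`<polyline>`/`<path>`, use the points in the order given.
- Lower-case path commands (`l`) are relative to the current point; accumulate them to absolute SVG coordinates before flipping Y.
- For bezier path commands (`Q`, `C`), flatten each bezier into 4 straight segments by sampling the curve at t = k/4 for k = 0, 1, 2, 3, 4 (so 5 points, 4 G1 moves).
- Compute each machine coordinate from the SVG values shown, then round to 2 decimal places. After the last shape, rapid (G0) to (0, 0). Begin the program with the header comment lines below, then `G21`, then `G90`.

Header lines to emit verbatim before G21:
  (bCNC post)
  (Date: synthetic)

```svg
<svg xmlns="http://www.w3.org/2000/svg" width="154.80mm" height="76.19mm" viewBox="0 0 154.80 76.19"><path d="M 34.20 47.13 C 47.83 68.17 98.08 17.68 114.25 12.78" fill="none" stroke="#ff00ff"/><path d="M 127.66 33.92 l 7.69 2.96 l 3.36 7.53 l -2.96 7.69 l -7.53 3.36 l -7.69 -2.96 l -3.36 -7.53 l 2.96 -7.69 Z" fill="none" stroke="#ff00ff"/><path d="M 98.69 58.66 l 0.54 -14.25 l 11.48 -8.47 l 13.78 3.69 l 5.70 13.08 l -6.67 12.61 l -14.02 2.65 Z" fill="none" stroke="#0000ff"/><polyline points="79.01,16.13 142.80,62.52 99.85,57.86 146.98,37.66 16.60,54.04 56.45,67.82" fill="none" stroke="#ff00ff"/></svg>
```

viewBox `0 0 154.80 76.19` with mm width/height → 1 unit = 1 mm. Flip: y_m = 76.19 − y_svg.

**Shape 1** — `<path>` cubic bezier, stroke `#ff00ff` → engrave (S242, F1961). Control points (SVG): P0=(34.20,47.13), P1=(47.83,68.17), P2=(98.08,17.68), P3=(114.25,12.78); sampled at t=k/4. Machine vertices: (34.20,29.06) → (50.18,24.86) → (73.27,36.51) → (96.84,53.02) → (114.25,63.41). Open path.

**Shape 2** — `<path>` regular polygon, stroke `#ff00ff` → engrave (S242, F1961). Machine vertices: (127.66,42.27) → (135.35,39.31) → (138.71,31.78) → (135.75,24.09) → (128.22,20.73) → (120.53,23.69) → (117.17,31.22) → (120.13,38.91) → (127.66,42.27). Closed: final G1 returns to the first vertex.

**Shape 3** — `<path>` regular polygon, stroke `#0000ff` → cut (S778, F1090). Machine vertices: (98.69,17.53) → (99.23,31.78) → (110.71,40.25) → (124.49,36.56) → (130.19,23.48) → (123.52,10.87) → (109.50,8.22) → (98.69,17.53). Closed: final G1 returns to the first vertex.

**Shape 4** — `<polyline>` open polyline, stroke `#ff00ff` → engrave (S242, F1961). Machine vertices: (79.01,60.06) → (142.80,13.67) → (99.85,18.33) → (146.98,38.53) → (16.60,22.15) → (56.45,8.37). Open path.

(bCNC post)
(Date: synthetic)
G21
G90
G0 X34.20 Y29.06
M3 S242
G1 X50.18 Y24.86 F1961
G1 X73.27 Y36.51
G1 X96.84 Y53.02
G1 X114.25 Y63.41
M5
G0 X127.66 Y42.27
M3 S242
G1 X135.35 Y39.31 F1961
G1 X138.71 Y31.78
G1 X135.75 Y24.09
G1 X128.22 Y20.73
G1 X120.53 Y23.69
G1 X117.17 Y31.22
G1 X120.13 Y38.91
G1 X127.66 Y42.27
M5
G0 X98.69 Y17.53
M3 S778
G1 X99.23 Y31.78 F1090
G1 X110.71 Y40.25
G1 X124.49 Y36.56
G1 X130.19 Y23.48
G1 X123.52 Y10.87
G1 X109.50 Y8.22
G1 X98.69 Y17.53
M5
G0 X79.01 Y60.06
M3 S242
G1 X142.80 Y13.67 F1961
G1 X99.85 Y18.33
G1 X146.98 Y38.53
G1 X16.60 Y22.15
G1 X56.45 Y8.37
M5
G0 X0.00 Y0.00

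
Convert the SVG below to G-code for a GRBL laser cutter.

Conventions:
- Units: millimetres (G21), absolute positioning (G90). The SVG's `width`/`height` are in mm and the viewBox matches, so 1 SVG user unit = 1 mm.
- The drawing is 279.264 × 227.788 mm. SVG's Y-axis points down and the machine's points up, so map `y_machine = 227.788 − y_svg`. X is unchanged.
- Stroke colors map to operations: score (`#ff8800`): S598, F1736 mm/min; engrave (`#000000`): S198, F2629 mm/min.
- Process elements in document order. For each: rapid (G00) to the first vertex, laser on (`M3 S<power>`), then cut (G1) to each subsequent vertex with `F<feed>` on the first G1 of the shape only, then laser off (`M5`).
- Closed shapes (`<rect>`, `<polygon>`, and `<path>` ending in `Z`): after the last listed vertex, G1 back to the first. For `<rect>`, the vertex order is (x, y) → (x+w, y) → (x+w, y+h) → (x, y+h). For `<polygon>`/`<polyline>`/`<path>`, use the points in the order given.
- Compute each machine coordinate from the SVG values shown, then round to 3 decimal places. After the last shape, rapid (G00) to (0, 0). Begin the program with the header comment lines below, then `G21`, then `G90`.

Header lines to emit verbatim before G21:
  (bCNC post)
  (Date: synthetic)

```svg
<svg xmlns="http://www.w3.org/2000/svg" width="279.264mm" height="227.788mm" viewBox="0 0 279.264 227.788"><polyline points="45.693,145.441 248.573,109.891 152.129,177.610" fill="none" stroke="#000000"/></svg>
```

viewBox `0 0 279.264 227.788` with mm width/height → 1 unit = 1 mm. Flip: y_m = 227.788 − y_svg.

**Shape 1** — `<polyline>` open polyline, stroke `#000000` → engrave (S198, F2629). Machine vertices: (45.693,82.347) → (248.573,117.897) → (152.129,50.178). Open path.

(bCNC post)
(Date: synthetic)
G21
G90
G00 X45.693 Y82.347
M3 S198
G1 X248.573 Y117.897 F2629
G1 X152.129 Y50.178
M5
G00 X0.000 Y0.000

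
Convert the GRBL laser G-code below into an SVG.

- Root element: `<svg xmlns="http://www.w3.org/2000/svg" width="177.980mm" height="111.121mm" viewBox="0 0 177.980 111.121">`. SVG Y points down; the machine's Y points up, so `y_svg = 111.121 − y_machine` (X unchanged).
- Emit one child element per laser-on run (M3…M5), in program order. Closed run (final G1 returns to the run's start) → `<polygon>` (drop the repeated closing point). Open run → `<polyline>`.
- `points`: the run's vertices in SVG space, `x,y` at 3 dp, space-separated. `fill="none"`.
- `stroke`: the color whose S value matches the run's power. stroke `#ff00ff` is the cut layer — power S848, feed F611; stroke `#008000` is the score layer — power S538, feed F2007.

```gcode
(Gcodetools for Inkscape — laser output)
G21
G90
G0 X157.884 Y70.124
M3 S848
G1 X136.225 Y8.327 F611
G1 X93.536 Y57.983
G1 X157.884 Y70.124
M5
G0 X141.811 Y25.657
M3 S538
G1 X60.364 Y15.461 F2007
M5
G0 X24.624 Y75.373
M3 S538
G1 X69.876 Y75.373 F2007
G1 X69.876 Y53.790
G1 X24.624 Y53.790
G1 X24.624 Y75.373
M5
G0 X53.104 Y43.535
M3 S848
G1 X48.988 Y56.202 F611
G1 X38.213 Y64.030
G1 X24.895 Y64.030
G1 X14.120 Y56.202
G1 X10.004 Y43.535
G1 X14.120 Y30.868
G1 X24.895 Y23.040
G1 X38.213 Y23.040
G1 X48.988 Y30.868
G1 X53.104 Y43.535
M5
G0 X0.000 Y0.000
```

y_svg = 111.121 − y_m.

[1] S848→`#ff00ff` (cut); closed run; points: 157.884,40.997 136.225,102.794 93.536,53.138

[2] S538→`#008000` (score); open run; points: 141.811,85.464 60.364,95.660

[3] S538→`#008000` (score); closed run; points: 24.624,35.748 69.876,35.748 69.876,57.331 24.624,57.331

[4] S848→`#ff00ff` (cut); closed run; points: 53.104,67.586 48.988,54.919 38.213,47.091 24.895,47.091 14.120,54.919 10.004,67.586 14.120,80.253 24.895,88.081 38.213,88.081 48.988,80.253

<svg xmlns="http://www.w3.org/2000/svg" width="177.980mm" height="111.121mm" viewBox="0 0 177.980 111.121">
  <polygon points="157.884,40.997 136.225,102.794 93.536,53.138" fill="none" stroke="#ff00ff"/>
  <polyline points="141.811,85.464 60.364,95.660" fill="none" stroke="#008000"/>
  <polygon points="24.624,35.748 69.876,35.748 69.876,57.331 24.624,57.331" fill="none" stroke="#008000"/>
  <polygon points="53.104,67.586 48.988,54.919 38.213,47.091 24.895,47.091 14.120,54.919 10.004,67.586 14.120,80.253 24.895,88.081 38.213,88.081 48.988,80.253" fill="none" stroke="#ff00ff"/>
</svg>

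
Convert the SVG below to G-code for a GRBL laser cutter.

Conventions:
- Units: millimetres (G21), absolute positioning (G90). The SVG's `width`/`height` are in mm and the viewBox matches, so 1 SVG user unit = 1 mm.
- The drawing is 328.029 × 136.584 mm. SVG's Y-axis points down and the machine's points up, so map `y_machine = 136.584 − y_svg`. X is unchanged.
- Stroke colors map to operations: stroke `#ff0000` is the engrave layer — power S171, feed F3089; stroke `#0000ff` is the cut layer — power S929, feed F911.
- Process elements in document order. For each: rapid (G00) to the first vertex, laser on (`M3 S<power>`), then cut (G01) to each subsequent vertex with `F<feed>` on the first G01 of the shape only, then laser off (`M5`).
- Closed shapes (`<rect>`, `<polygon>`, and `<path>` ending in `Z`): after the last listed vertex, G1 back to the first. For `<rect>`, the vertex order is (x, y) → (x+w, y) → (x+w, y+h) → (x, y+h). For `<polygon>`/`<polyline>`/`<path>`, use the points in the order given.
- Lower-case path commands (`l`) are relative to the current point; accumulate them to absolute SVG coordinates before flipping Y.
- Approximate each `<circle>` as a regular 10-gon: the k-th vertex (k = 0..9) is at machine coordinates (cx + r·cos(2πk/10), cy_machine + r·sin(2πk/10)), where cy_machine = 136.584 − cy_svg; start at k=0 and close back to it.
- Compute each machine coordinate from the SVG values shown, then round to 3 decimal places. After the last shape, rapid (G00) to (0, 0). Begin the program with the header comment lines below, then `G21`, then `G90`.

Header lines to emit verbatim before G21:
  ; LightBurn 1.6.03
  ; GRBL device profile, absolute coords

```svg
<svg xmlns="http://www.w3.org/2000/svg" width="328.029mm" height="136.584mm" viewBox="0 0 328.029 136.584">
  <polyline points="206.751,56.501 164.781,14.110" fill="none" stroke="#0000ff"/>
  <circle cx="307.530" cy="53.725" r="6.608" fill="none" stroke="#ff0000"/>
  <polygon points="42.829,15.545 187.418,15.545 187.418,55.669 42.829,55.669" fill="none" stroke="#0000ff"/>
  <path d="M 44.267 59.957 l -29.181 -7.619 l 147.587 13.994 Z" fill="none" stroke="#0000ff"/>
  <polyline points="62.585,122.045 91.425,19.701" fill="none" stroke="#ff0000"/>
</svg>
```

; LightBurn 1.6.03
; GRBL device profile, absolute coords
G21
G90
G00 X206.751 Y80.083
M3 S929
G01 X164.781 Y122.474 F911
M5
G00 X314.138 Y82.859
M3 S171
G01 X312.876 Y86.743 F3089
G01 X309.572 Y89.144
G01 X305.488 Y89.144
G01 X302.184 Y86.743
G01 X300.922 Y82.859
G01 X302.184 Y78.975
G01 X305.488 Y76.574
G01 X309.572 Y76.574
G01 X312.876 Y78.975
G01 X314.138 Y82.859
M5
G00 X42.829 Y121.039
M3 S929
G01 X187.418 Y121.039 F911
G01 X187.418 Y80.915
G01 X42.829 Y80.915
G01 X42.829 Y121.039
M5
G00 X44.267 Y76.627
M3 S929
G01 X15.086 Y84.246 F911
G01 X162.673 Y70.252
G01 X44.267 Y76.627
M5
G00 X62.585 Y14.539
M3 S171
G01 X91.425 Y116.883 F3089
M5
G00 X0.000 Y0.000

Since the viewBox matches the mm dimensions, user units are millimetres directly. The only transform is the Y-flip y_m = 136.584 − y_svg.

Shape 1 is a line segment drawn with `<polyline>`. Its stroke #0000ff means cut at S929, F911. After flipping Y the toolpath is (206.751,80.083) → (164.781,122.474).

Shape 2 is a circle drawn with `<circle>`. Its stroke #ff0000 means engrave at S171, F3089. After flipping Y the toolpath is (314.138,82.859) → (312.876,86.743) → (309.572,89.144) → (305.488,89.144) → (302.184,86.743) → (300.922,82.859) → (302.184,78.975) → (305.488,76.574) → (309.572,76.574) → (312.876,78.975) → (314.138,82.859), returning to the start.

Shape 3 is a rectangle drawn with `<polygon>`. Its stroke #0000ff means cut at S929, F911. After flipping Y the toolpath is (42.829,121.039) → (187.418,121.039) → (187.418,80.915) → (42.829,80.915) → (42.829,121.039), returning to the start.

Shape 4 is a closed polygon drawn with `<path>`. Its stroke #0000ff means cut at S929, F911. After flipping Y the toolpath is (44.267,76.627) → (15.086,84.246) → (162.673,70.252) → (44.267,76.627), returning to the start.

Shape 5 is a line segment drawn with `<polyline>`. Its stroke #ff0000 means engrave at S171, F3089. After flipping Y the toolpath is (62.585,14.539) → (91.425,116.883).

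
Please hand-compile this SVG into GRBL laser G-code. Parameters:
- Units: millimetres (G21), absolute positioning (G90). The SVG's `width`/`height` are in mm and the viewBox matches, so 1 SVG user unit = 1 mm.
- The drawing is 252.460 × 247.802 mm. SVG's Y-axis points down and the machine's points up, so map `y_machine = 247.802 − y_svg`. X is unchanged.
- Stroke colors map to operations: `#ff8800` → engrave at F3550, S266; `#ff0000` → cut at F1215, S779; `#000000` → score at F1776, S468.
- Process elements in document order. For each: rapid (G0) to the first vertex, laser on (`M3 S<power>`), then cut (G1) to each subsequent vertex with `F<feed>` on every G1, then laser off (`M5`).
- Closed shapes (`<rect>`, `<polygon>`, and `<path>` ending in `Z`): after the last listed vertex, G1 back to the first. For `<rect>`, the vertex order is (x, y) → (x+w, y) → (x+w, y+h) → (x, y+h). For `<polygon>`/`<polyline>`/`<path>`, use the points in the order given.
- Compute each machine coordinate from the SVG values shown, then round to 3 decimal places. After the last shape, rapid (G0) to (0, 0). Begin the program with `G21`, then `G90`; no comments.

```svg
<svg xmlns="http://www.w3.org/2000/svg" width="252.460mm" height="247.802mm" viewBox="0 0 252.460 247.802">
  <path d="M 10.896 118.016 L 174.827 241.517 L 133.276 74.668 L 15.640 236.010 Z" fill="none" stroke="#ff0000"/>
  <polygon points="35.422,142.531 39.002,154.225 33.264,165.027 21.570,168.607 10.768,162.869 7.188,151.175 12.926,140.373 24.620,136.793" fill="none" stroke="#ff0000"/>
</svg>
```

G21
G90
G0 X10.896 Y129.786
M3 S779
G1 X174.827 Y6.285 F1215
G1 X133.276 Y173.134 F1215
G1 X15.640 Y11.792 F1215
G1 X10.896 Y129.786 F1215
M5
G0 X35.422 Y105.271
M3 S779
G1 X39.002 Y93.577 F1215
G1 X33.264 Y82.775 F1215
G1 X21.570 Y79.195 F1215
G1 X10.768 Y84.933 F1215
G1 X7.188 Y96.627 F1215
G1 X12.926 Y107.429 F1215
G1 X24.620 Y111.009 F1215
G1 X35.422 Y105.271 F1215
M5
G0 X0.000 Y0.000

viewBox `0 0 252.460 247.802` with mm width/height → 1 unit = 1 mm. Flip: y_m = 247.802 − y_svg.

**Shape 1** — `<path>` closed polygon, stroke `#ff0000` → cut (S779, F1215). Machine vertices: (10.896,129.786) → (174.827,6.285) → (133.276,173.134) → (15.640,11.792) → (10.896,129.786). Closed: final G1 returns to the first vertex.

**Shape 2** — `<polygon>` regular polygon, stroke `#ff0000` → cut (S779, F1215). Machine vertices: (35.422,105.271) → (39.002,93.577) → (33.264,82.775) → (21.570,79.195) → (10.768,84.933) → (7.188,96.627) → (12.926,107.429) → (24.620,111.009) → (35.422,105.271). Closed: final G1 returns to the first vertex.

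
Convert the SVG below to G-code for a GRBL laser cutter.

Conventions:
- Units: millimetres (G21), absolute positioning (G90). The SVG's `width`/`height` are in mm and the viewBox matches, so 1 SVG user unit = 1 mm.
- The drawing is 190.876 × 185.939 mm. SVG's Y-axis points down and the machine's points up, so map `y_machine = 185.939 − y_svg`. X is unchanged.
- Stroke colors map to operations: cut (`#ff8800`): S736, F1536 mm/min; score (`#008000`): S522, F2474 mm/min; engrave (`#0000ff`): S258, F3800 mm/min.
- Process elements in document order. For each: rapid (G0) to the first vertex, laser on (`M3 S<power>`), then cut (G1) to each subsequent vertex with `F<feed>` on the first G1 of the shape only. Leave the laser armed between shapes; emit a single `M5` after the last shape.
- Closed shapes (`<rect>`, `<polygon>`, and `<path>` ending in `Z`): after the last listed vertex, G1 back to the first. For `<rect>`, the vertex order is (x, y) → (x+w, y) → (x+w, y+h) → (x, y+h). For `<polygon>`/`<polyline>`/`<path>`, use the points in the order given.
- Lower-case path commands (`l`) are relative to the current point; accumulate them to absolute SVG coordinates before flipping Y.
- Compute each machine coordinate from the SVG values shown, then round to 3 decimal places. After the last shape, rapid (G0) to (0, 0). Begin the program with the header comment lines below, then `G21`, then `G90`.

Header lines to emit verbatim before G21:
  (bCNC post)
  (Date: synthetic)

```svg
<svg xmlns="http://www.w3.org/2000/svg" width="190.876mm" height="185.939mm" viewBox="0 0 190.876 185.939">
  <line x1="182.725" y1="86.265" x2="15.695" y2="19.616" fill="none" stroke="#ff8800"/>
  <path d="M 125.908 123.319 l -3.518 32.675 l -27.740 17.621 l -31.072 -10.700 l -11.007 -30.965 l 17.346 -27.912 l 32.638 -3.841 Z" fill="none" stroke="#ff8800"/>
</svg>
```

1 u = 1 mm; y_m = 185.939 − y.

[1] `<line>` line segment, #ff8800→cut S736 F1536: (182.725,99.674) → (15.695,166.323)

[2] `<path>` regular polygon, #ff8800→cut S736 F1536: (125.908,62.620) → (122.390,29.945) → (94.650,12.324) → (63.578,23.024) → (52.571,53.989) → (69.917,81.901) → (102.555,85.742) → (125.908,62.620) (closed)

(bCNC post)
(Date: synthetic)
G21
G90
G0 X182.725 Y99.674
M3 S736
G1 X15.695 Y166.323 F1536
G0 X125.908 Y62.620
M3 S736
G1 X122.390 Y29.945 F1536
G1 X94.650 Y12.324
G1 X63.578 Y23.024
G1 X52.571 Y53.989
G1 X69.917 Y81.901
G1 X102.555 Y85.742
G1 X125.908 Y62.620
M5
G0 X0.000 Y0.000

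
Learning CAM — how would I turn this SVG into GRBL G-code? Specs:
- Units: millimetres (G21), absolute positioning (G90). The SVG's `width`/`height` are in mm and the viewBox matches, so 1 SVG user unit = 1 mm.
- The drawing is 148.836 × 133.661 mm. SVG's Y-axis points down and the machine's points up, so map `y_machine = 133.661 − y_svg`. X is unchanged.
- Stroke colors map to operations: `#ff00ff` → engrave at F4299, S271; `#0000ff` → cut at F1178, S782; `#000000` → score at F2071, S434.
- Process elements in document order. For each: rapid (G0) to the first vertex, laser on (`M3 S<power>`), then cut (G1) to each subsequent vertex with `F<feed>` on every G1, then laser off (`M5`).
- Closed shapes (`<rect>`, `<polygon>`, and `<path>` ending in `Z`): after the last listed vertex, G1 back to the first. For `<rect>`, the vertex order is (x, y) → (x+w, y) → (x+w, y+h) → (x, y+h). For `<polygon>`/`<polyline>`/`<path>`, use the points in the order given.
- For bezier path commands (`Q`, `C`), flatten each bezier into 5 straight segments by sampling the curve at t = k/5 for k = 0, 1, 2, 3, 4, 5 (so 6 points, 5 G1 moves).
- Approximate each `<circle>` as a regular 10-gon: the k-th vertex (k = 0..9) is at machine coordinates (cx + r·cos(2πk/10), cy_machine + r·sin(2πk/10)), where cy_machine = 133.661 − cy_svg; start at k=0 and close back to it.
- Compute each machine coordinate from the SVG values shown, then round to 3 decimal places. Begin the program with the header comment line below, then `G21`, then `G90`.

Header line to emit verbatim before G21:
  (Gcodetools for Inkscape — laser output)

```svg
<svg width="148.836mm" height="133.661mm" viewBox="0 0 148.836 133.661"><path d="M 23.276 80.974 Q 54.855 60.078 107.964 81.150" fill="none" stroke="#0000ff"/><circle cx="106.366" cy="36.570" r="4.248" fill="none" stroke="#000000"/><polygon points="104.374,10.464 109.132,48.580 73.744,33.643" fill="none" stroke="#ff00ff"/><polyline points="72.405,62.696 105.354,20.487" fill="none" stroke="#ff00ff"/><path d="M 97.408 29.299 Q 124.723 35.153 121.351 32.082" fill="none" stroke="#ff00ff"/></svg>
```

viewBox `0 0 148.836 133.661` with mm width/height → 1 unit = 1 mm. Flip: y_m = 133.661 − y_svg.

**Shape 1** — `<path>` quadratic bezier, stroke `#0000ff` → cut (S782, F1178). Control points (SVG): P0=(23.276,80.974), P1=(54.855,60.078), P2=(107.964,81.150); sampled at t=k/5. Machine vertices: (23.276,52.687) → (36.769,59.367) → (51.984,62.689) → (68.922,62.654) → (87.582,59.261) → (107.964,52.511). Open path.

**Shape 2** — `<circle>` circle, stroke `#000000` → score (S434, F2071). Machine vertices: (110.614,97.091) → (109.803,99.588) → (107.679,101.131) → (105.053,101.131) → (102.929,99.588) → (102.118,97.091) → (102.929,94.594) → (105.053,93.051) → (107.679,93.051) → (109.803,94.594) → (110.614,97.091). Closed: final G1 returns to the first vertex.

**Shape 3** — `<polygon>` regular polygon, stroke `#ff00ff` → engrave (S271, F4299). Machine vertices: (104.374,123.197) → (109.132,85.081) → (73.744,100.018) → (104.374,123.197). Closed: final G1 returns to the first vertex.

**Shape 4** — `<polyline>` line segment, stroke `#ff00ff` → engrave (S271, F4299). Machine vertices: (72.405,70.965) → (105.354,113.174). Open path.

**Shape 5** — `<path>` quadratic bezier, stroke `#ff00ff` → engrave (S271, F4299). Control points (SVG): P0=(97.408,29.299), P1=(124.723,35.153), P2=(121.351,32.082); sampled at t=k/5. Machine vertices: (97.408,104.362) → (107.107,102.377) → (114.350,101.107) → (119.139,100.550) → (121.472,100.708) → (121.351,101.579). Open path.

(Gcodetools for Inkscape — laser output)
G21
G90
G0 X23.276 Y52.687
M3 S782
G1 X36.769 Y59.367 F1178
G1 X51.984 Y62.689 F1178
G1 X68.922 Y62.654 F1178
G1 X87.582 Y59.261 F1178
G1 X107.964 Y52.511 F1178
M5
G0 X110.614 Y97.091
M3 S434
G1 X109.803 Y99.588 F2071
G1 X107.679 Y101.131 F2071
G1 X105.053 Y101.131 F2071
G1 X102.929 Y99.588 F2071
G1 X102.118 Y97.091 F2071
G1 X102.929 Y94.594 F2071
G1 X105.053 Y93.051 F2071
G1 X107.679 Y93.051 F2071
G1 X109.803 Y94.594 F2071
G1 X110.614 Y97.091 F2071
M5
G0 X104.374 Y123.197
M3 S271
G1 X109.132 Y85.081 F4299
G1 X73.744 Y100.018 F4299
G1 X104.374 Y123.197 F4299
M5
G0 X72.405 Y70.965
M3 S271
G1 X105.354 Y113.174 F4299
M5
G0 X97.408 Y104.362
M3 S271
G1 X107.107 Y102.377 F4299
G1 X114.350 Y101.107 F4299
G1 X119.139 Y100.550 F4299
G1 X121.472 Y100.708 F4299
G1 X121.351 Y101.579 F4299
M5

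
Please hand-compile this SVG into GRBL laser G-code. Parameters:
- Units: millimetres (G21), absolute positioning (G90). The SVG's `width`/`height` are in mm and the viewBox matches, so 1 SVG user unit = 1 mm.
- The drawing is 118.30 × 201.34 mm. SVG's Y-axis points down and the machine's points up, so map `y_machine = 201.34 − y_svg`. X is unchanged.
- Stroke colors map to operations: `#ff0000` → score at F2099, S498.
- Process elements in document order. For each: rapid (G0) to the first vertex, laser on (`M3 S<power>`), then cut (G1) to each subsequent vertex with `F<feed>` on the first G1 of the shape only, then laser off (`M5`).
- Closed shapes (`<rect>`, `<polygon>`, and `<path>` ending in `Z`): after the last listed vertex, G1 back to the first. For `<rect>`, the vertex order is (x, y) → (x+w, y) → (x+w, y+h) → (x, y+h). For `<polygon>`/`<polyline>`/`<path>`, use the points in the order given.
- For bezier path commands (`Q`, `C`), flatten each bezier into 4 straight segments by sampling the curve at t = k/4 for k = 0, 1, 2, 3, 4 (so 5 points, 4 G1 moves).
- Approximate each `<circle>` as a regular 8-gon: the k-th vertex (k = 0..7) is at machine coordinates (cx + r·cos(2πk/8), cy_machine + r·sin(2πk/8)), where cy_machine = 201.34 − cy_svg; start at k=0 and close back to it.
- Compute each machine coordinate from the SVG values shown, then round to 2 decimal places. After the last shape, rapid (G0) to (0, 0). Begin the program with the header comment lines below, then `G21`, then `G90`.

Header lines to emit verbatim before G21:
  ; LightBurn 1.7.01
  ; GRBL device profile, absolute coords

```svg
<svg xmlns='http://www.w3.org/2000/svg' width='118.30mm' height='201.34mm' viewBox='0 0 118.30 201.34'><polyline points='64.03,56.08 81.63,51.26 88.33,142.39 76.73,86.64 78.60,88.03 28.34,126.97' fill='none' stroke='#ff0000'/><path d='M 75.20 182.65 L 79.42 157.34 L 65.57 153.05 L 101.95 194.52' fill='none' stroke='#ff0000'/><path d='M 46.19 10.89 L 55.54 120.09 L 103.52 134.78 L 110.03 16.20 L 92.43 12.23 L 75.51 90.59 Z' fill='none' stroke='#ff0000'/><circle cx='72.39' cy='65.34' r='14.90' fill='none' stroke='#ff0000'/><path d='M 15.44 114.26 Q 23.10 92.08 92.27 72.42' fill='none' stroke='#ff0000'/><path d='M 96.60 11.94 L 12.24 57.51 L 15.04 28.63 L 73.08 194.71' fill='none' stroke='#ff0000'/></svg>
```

viewBox `0 0 118.30 201.34` with mm width/height → 1 unit = 1 mm. Flip: y_m = 201.34 − y_svg.

**Shape 1** — `<polyline>` open polyline, stroke `#ff0000` → score (S498, F2099). Machine vertices: (64.03,145.26) → (81.63,150.08) → (88.33,58.95) → (76.73,114.70) → (78.60,113.31) → (28.34,74.37). Open path.

**Shape 2** — `<path>` open polyline, stroke `#ff0000` → score (S498, F2099). Machine vertices: (75.20,18.69) → (79.42,44.00) → (65.57,48.29) → (101.95,6.82). Open path.

**Shape 3** — `<path>` closed polygon, stroke `#ff0000` → score (S498, F2099). Machine vertices: (46.19,190.45) → (55.54,81.25) → (103.52,66.56) → (110.03,185.14) → (92.43,189.11) → (75.51,110.75) → (46.19,190.45). Closed: final G1 returns to the first vertex.

**Shape 4** — `<circle>` circle, stroke `#ff0000` → score (S498, F2099). Machine vertices: (87.29,136.00) → (82.93,146.54) → (72.39,150.90) → (61.85,146.54) → (57.49,136.00) → (61.85,125.46) → (72.39,121.10) → (82.93,125.46) → (87.29,136.00). Closed: final G1 returns to the first vertex.

**Shape 5** — `<path>` quadratic bezier, stroke `#ff0000` → score (S498, F2099). Control points (SVG): P0=(15.44,114.26), P1=(23.10,92.08), P2=(92.27,72.42); sampled at t=k/4. Machine vertices: (15.44,87.08) → (23.11,98.01) → (38.48,108.63) → (61.53,118.93) → (92.27,128.92). Open path.

**Shape 6** — `<path>` open polyline, stroke `#ff0000` → score (S498, F2099). Machine vertices: (96.60,189.40) → (12.24,143.83) → (15.04,172.71) → (73.08,6.63). Open path.

; LightBurn 1.7.01
; GRBL device profile, absolute coords
G21
G90
G0 X64.03 Y145.26
M3 S498
G1 X81.63 Y150.08 F2099
G1 X88.33 Y58.95
G1 X76.73 Y114.70
G1 X78.60 Y113.31
G1 X28.34 Y74.37
M5
G0 X75.20 Y18.69
M3 S498
G1 X79.42 Y44.00 F2099
G1 X65.57 Y48.29
G1 X101.95 Y6.82
M5
G0 X46.19 Y190.45
M3 S498
G1 X55.54 Y81.25 F2099
G1 X103.52 Y66.56
G1 X110.03 Y185.14
G1 X92.43 Y189.11
G1 X75.51 Y110.75
G1 X46.19 Y190.45
M5
G0 X87.29 Y136.00
M3 S498
G1 X82.93 Y146.54 F2099
G1 X72.39 Y150.90
G1 X61.85 Y146.54
G1 X57.49 Y136.00
G1 X61.85 Y125.46
G1 X72.39 Y121.10
G1 X82.93 Y125.46
G1 X87.29 Y136.00
M5
G0 X15.44 Y87.08
M3 S498
G1 X23.11 Y98.01 F2099
G1 X38.48 Y108.63
G1 X61.53 Y118.93
G1 X92.27 Y128.92
M5
G0 X96.60 Y189.40
M3 S498
G1 X12.24 Y143.83 F2099
G1 X15.04 Y172.71
G1 X73.08 Y6.63
M5
G0 X0.00 Y0.00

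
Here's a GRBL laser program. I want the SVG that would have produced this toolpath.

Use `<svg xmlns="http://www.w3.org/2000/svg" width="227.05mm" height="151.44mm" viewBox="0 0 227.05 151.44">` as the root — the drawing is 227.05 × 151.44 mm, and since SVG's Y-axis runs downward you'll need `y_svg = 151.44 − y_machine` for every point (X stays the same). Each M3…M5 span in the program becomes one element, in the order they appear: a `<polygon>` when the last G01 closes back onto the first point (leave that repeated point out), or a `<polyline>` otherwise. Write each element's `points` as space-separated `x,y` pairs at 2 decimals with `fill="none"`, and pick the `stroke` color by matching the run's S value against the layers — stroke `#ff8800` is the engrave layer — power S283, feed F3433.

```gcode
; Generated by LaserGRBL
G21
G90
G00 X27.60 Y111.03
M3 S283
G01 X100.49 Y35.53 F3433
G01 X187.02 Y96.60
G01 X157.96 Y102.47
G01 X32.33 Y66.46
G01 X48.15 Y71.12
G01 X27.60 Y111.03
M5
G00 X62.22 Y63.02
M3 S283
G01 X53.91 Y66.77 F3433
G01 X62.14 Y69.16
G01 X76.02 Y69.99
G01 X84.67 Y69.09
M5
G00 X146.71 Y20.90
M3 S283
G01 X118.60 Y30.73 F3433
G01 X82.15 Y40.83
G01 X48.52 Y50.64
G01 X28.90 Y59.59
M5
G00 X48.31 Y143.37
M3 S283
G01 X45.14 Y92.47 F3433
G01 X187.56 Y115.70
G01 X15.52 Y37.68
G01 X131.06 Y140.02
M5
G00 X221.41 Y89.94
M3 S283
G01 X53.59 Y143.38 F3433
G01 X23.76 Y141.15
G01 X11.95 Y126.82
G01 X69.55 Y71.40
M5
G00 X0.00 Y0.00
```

<svg xmlns="http://www.w3.org/2000/svg" width="227.05mm" height="151.44mm" viewBox="0 0 227.05 151.44">
  <polygon points="27.60,40.41 100.49,115.91 187.02,54.84 157.96,48.97 32.33,84.98 48.15,80.32" fill="none" stroke="#ff8800"/>
  <polyline points="62.22,88.42 53.91,84.67 62.14,82.28 76.02,81.45 84.67,82.35" fill="none" stroke="#ff8800"/>
  <polyline points="146.71,130.54 118.60,120.71 82.15,110.61 48.52,100.80 28.90,91.85" fill="none" stroke="#ff8800"/>
  <polyline points="48.31,8.07 45.14,58.97 187.56,35.74 15.52,113.76 131.06,11.42" fill="none" stroke="#ff8800"/>
  <polyline points="221.41,61.50 53.59,8.06 23.76,10.29 11.95,24.62 69.55,80.04" fill="none" stroke="#ff8800"/>
</svg>

Each laser-on run becomes one SVG element. Flip Y back into SVG space with y_svg = 151.44 − y_machine. Every run uses S283, so all elements get stroke `#ff8800` (engrave).

Run 1: The run returns to its start, so emit a `<polygon>` with points (Y-flipped): 27.60,40.41 100.49,115.91 187.02,54.84 157.96,48.97 32.33,84.98 48.15,80.32.

Run 2: The run is open, so emit a `<polyline>` with points (Y-flipped): 62.22,88.42 53.91,84.67 62.14,82.28 76.02,81.45 84.67,82.35.

Run 3: The run is open, so emit a `<polyline>` with points (Y-flipped): 146.71,130.54 118.60,120.71 82.15,110.61 48.52,100.80 28.90,91.85.

Run 4: The run is open, so emit a `<polyline>` with points (Y-flipped): 48.31,8.07 45.14,58.97 187.56,35.74 15.52,113.76 131.06,11.42.

Run 5: The run is open, so emit a `<polyline>` with points (Y-flipped): 221.41,61.50 53.59,8.06 23.76,10.29 11.95,24.62 69.55,80.04.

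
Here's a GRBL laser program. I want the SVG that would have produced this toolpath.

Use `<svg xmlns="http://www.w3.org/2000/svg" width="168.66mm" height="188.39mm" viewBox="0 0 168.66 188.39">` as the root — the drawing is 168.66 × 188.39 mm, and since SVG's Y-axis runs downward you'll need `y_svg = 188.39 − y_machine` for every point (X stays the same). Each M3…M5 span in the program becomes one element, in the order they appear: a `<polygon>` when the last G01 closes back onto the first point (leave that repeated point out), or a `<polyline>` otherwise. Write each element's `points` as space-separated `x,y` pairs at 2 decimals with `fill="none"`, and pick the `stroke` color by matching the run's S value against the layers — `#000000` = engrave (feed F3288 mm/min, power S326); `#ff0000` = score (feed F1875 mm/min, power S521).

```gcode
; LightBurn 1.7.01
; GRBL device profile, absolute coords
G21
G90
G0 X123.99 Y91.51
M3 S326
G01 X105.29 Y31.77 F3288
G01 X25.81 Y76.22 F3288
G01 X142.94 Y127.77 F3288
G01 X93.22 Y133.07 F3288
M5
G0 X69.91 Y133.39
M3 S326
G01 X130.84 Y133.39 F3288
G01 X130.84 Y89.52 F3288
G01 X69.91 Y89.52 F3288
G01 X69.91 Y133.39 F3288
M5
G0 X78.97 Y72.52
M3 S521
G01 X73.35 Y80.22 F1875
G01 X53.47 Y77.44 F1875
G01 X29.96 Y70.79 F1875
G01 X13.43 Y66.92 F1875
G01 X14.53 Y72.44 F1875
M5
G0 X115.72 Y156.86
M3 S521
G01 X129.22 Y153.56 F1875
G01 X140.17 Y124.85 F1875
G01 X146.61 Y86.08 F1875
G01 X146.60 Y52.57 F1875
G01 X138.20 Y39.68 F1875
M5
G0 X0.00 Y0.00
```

<svg xmlns="http://www.w3.org/2000/svg" width="168.66mm" height="188.39mm" viewBox="0 0 168.66 188.39">
  <polyline points="123.99,96.88 105.29,156.62 25.81,112.17 142.94,60.62 93.22,55.32" fill="none" stroke="#000000"/>
  <polygon points="69.91,55.00 130.84,55.00 130.84,98.87 69.91,98.87" fill="none" stroke="#000000"/>
  <polyline points="78.97,115.87 73.35,108.17 53.47,110.95 29.96,117.60 13.43,121.47 14.53,115.95" fill="none" stroke="#ff0000"/>
  <polyline points="115.72,31.53 129.22,34.83 140.17,63.54 146.61,102.31 146.60,135.82 138.20,148.71" fill="none" stroke="#ff0000"/>
</svg>

y_svg = 188.39 − y_m.

[1] S326→`#000000` (engrave); open run; points: 123.99,96.88 105.29,156.62 25.81,112.17 142.94,60.62 93.22,55.32

[2] S326→`#000000` (engrave); closed run; points: 69.91,55.00 130.84,55.00 130.84,98.87 69.91,98.87

[3] S521→`#ff0000` (score); open run; points: 78.97,115.87 73.35,108.17 53.47,110.95 29.96,117.60 13.43,121.47 14.53,115.95

[4] S521→`#ff0000` (score); open run; points: 115.72,31.53 129.22,34.83 140.17,63.54 146.61,102.31 146.60,135.82 138.20,148.71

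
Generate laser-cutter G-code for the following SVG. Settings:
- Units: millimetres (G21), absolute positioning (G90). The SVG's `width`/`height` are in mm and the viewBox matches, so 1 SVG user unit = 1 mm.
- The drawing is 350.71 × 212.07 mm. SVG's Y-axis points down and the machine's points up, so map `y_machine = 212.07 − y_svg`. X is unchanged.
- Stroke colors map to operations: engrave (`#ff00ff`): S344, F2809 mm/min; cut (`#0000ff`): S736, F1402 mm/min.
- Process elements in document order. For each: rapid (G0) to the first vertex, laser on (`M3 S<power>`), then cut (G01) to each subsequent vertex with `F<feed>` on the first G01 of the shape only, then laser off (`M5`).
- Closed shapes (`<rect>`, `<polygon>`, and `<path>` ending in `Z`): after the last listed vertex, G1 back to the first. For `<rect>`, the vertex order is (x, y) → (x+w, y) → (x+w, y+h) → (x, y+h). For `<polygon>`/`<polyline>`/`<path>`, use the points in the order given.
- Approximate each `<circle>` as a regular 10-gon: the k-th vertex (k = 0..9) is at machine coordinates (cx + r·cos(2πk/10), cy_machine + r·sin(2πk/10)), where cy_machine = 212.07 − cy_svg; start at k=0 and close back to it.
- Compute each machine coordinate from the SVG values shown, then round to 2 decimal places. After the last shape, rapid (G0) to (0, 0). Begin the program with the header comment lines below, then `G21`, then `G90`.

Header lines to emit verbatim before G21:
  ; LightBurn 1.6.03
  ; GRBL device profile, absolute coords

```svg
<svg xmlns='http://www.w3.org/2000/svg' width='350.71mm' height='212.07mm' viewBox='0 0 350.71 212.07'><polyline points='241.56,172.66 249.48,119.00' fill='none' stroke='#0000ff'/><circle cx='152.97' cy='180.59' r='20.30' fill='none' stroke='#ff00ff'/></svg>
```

; LightBurn 1.6.03
; GRBL device profile, absolute coords
G21
G90
G0 X241.56 Y39.41
M3 S736
G01 X249.48 Y93.07 F1402
M5
G0 X173.27 Y31.48
M3 S344
G01 X169.39 Y43.41 F2809
G01 X159.24 Y50.79
G01 X146.70 Y50.79
G01 X136.55 Y43.41
G01 X132.67 Y31.48
G01 X136.55 Y19.55
G01 X146.70 Y12.17
G01 X159.24 Y12.17
G01 X169.39 Y19.55
G01 X173.27 Y31.48
M5
G0 X0.00 Y0.00

1 u = 1 mm; y_m = 212.07 − y.

[1] `<polyline>` line segment, #0000ff→cut S736 F1402: (241.56,39.41) → (249.48,93.07)

[2] `<circle>` circle, #ff00ff→engrave S344 F2809: (173.27,31.48) → (169.39,43.41) → (159.24,50.79) → (146.70,50.79) → (136.55,43.41) → (132.67,31.48) → (136.55,19.55) → (146.70,12.17) → (159.24,12.17) → (169.39,19.55) → (173.27,31.48) (closed)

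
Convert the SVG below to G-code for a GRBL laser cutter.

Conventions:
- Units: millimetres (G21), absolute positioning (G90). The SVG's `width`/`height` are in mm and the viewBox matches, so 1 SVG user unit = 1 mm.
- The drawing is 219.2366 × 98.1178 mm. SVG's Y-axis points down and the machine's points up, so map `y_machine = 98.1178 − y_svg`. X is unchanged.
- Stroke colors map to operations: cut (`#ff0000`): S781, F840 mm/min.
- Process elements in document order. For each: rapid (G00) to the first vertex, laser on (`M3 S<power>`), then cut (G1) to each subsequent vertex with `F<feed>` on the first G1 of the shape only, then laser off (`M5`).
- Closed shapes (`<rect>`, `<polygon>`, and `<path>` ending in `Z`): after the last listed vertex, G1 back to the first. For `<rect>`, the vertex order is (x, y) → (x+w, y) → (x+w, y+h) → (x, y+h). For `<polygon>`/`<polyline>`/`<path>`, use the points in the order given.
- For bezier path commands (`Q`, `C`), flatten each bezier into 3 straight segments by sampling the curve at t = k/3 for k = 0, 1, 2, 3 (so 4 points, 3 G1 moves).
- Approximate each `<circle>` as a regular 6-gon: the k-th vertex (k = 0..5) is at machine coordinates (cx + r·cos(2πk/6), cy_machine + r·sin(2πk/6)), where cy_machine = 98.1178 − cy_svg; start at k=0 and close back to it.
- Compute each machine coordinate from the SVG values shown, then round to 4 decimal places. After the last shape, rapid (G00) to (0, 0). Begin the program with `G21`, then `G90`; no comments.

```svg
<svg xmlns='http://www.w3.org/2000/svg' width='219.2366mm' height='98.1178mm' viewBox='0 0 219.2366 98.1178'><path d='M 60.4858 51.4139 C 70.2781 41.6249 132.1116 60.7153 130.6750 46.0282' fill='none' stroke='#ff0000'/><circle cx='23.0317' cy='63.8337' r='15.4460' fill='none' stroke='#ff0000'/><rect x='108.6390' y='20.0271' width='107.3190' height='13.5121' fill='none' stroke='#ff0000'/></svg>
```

G21
G90
G00 X60.4858 Y46.7039
M3 S781
G1 X83.3544 Y49.1871 F840
G1 X115.2924 Y46.3410
G1 X130.6750 Y52.0896
M5
G00 X38.4777 Y34.2841
M3 S781
G1 X30.7547 Y47.6607 F840
G1 X15.3087 Y47.6607
G1 X7.5857 Y34.2841
G1 X15.3087 Y20.9075
G1 X30.7547 Y20.9075
G1 X38.4777 Y34.2841
M5
G00 X108.6390 Y78.0907
M3 S781
G1 X215.9580 Y78.0907 F840
G1 X215.9580 Y64.5786
G1 X108.6390 Y64.5786
G1 X108.6390 Y78.0907
M5
G00 X0.0000 Y0.0000

Since the viewBox matches the mm dimensions, user units are millimetres directly. The only transform is the Y-flip y_m = 98.1178 − y_svg.

Shape 1 is a cubic bezier drawn with `<path>`. Its stroke #ff0000 means cut at S781, F840. After flipping Y the toolpath is (60.4858,46.7039) → (83.3544,49.1871) → (115.2924,46.3410) → (130.6750,52.0896).

Shape 2 is a circle drawn with `<circle>`. Its stroke #ff0000 means cut at S781, F840. After flipping Y the toolpath is (38.4777,34.2841) → (30.7547,47.6607) → (15.3087,47.6607) → (7.5857,34.2841) → (15.3087,20.9075) → (30.7547,20.9075) → (38.4777,34.2841), returning to the start.

Shape 3 is a rectangle drawn with `<rect>`. Its stroke #ff0000 means cut at S781, F840. After flipping Y the toolpath is (108.6390,78.0907) → (215.9580,78.0907) → (215.9580,64.5786) → (108.6390,64.5786) → (108.6390,78.0907), returning to the start.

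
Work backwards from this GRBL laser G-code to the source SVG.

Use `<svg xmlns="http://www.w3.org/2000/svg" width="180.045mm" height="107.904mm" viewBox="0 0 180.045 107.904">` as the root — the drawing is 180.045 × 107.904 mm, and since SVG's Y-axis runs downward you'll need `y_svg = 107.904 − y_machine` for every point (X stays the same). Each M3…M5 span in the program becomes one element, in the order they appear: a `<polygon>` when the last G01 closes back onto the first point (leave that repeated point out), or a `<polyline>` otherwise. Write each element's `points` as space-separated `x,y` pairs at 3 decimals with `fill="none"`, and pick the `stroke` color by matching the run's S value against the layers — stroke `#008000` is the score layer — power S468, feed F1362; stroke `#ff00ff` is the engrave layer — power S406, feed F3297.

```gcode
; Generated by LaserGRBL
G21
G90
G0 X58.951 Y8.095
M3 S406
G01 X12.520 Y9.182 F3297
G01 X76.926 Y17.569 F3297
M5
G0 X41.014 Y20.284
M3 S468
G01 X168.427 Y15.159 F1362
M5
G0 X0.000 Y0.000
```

<svg xmlns="http://www.w3.org/2000/svg" width="180.045mm" height="107.904mm" viewBox="0 0 180.045 107.904">
  <polyline points="58.951,99.809 12.520,98.722 76.926,90.335" fill="none" stroke="#ff00ff"/>
  <polyline points="41.014,87.620 168.427,92.745" fill="none" stroke="#008000"/>
</svg>

y_svg = 107.904 − y_m.

[1] S406→`#ff00ff` (engrave); open run; points: 58.951,99.809 12.520,98.722 76.926,90.335

[2] S468→`#008000` (score); open run; points: 41.014,87.620 168.427,92.745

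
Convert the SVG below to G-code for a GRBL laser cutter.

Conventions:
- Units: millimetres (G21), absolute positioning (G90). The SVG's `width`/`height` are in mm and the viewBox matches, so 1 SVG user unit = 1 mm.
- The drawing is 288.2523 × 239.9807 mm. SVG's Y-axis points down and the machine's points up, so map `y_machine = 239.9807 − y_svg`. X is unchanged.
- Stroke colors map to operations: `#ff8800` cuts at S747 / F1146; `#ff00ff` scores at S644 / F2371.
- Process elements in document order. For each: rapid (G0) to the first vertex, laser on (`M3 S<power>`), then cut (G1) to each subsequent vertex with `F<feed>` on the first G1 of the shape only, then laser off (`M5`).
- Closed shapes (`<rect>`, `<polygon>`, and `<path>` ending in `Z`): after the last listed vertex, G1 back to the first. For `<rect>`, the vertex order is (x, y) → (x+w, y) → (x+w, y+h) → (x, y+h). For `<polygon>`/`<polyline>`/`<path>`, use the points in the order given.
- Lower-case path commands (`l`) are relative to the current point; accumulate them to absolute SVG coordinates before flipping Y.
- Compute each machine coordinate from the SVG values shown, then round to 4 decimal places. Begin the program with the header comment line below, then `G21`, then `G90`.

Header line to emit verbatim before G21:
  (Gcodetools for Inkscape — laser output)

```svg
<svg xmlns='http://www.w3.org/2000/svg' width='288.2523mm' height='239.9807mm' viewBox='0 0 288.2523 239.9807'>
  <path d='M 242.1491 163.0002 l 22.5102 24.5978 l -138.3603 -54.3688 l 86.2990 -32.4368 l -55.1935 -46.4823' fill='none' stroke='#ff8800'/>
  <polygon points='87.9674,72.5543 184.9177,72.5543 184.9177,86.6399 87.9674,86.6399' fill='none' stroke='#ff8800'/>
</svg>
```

(Gcodetools for Inkscape — laser output)
G21
G90
G0 X242.1491 Y76.9805
M3 S747
G1 X264.6593 Y52.3827 F1146
G1 X126.2990 Y106.7515
G1 X212.5980 Y139.1883
G1 X157.4045 Y185.6706
M5
G0 X87.9674 Y167.4264
M3 S747
G1 X184.9177 Y167.4264 F1146
G1 X184.9177 Y153.3408
G1 X87.9674 Y153.3408
G1 X87.9674 Y167.4264
M5

Since the viewBox matches the mm dimensions, user units are millimetres directly. The only transform is the Y-flip y_m = 239.9807 − y_svg.

Shape 1 is a open polyline drawn with `<path>`. Its stroke #ff8800 means cut at S747, F1146. After flipping Y the toolpath is (242.1491,76.9805) → (264.6593,52.3827) → (126.2990,106.7515) → (212.5980,139.1883) → (157.4045,185.6706).

Shape 2 is a rectangle drawn with `<polygon>`. Its stroke #ff8800 means cut at S747, F1146. After flipping Y the toolpath is (87.9674,167.4264) → (184.9177,167.4264) → (184.9177,153.3408) → (87.9674,153.3408) → (87.9674,167.4264), returning to the start.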